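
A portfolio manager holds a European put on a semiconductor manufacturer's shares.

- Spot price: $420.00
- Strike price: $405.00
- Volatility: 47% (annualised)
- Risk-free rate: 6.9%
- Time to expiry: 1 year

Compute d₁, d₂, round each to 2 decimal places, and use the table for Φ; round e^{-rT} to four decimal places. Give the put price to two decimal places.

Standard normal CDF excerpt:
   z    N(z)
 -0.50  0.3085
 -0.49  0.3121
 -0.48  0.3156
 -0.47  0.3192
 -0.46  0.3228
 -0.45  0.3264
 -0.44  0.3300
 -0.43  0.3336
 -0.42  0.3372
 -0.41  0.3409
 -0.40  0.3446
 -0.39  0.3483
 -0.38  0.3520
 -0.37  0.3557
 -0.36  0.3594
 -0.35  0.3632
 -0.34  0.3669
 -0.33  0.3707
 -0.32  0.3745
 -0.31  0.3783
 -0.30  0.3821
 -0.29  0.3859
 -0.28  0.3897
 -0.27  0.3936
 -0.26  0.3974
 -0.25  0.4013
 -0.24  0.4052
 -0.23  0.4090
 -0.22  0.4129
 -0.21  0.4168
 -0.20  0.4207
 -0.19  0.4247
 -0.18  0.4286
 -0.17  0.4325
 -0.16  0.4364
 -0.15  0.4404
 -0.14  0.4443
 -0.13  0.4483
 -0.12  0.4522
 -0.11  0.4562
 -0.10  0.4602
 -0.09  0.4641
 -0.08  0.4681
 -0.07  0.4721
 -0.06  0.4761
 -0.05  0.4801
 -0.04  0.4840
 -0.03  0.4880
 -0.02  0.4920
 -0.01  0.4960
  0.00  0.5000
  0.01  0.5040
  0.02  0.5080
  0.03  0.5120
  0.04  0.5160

T = 1;  σ√T = 0.4700
d₁ = [ln(420/405) + (0.069 + 0.47²/2)·1] / 0.4700 = [0.0364 + 0.1794] / 0.4700 = 0.4592 ⇒ 0.46
d₂ = d₁ − σ√T = 0.4592 − 0.4700 = -0.0108 ⇒ -0.01
exp(−rT) = exp(−0.069·1) = 0.9333
P = 405·0.9333·N(0.01) − 420·N(-0.46) = 405·0.9333·0.5040 − 420·0.3228 = 190.5052 − 135.5760 = 54.9292

$54.93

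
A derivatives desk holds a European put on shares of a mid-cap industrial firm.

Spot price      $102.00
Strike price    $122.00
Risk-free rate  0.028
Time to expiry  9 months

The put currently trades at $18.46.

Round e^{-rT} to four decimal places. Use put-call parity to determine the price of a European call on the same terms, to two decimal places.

e^(−rT) = e^(−0.028·0.75) = 0.9792
Put-call parity: C − P = S − K·e^(−rT) = 102 − 122·0.9792 = 102 − 119.4624 = -17.4624
C = P + (C − P) = 18.46 + (-17.4624) = 0.9976

$1.00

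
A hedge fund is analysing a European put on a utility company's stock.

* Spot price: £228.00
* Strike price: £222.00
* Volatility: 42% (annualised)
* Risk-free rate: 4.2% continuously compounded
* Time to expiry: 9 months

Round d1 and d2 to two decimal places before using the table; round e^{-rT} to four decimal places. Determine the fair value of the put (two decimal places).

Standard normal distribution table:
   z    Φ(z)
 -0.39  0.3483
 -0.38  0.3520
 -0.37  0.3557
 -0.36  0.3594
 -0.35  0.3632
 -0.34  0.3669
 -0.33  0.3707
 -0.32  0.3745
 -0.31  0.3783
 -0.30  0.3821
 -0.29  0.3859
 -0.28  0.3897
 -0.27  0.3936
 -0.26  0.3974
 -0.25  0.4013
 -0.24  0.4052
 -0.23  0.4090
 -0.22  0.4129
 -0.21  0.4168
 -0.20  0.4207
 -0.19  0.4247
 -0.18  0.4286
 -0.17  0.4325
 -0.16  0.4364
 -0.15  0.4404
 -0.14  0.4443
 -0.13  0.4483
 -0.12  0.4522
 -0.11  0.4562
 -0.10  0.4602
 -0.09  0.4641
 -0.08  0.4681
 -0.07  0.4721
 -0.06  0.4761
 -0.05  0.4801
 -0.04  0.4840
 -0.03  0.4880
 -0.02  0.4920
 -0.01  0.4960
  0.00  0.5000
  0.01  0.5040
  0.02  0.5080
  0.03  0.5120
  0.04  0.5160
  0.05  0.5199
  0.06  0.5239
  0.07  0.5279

σ√T = 0.42 × 0.8660 = 0.3637
d₁ = [ln(228/222) + (0.042 + ½·0.42²)·0.75] / (σ√T) = (0.0267 + 0.0976) / 0.3637 = 0.3418 ⇒ 0.34
d₂ = 0.3418 − 0.3637 = -0.0219 ⇒ -0.02
e^(−rT) = e^(−0.042·0.75) = 0.9690
P = 222·0.9690·N(0.02) − 228·N(-0.34) = 222·0.9690·0.5080 − 228·0.3669 = 109.2799 − 83.6532 = 25.6267

£25.63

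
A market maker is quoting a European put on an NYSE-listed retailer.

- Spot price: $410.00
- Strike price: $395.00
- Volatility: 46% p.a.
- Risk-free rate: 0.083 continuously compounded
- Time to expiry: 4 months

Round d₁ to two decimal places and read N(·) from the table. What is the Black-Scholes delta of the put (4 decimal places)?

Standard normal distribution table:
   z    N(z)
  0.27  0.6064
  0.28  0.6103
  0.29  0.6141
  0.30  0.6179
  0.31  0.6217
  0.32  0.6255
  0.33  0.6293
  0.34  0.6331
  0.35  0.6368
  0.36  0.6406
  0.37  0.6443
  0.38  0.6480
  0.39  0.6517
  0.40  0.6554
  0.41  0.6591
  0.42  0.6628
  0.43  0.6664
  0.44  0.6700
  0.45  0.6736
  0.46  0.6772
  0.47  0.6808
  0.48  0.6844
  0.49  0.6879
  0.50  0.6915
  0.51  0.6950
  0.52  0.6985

σ√T = 0.46 × 0.5774 = 0.2656
d₁ = [ln(410/395) + (0.083 + 0.46²/2)·0.3333] / 0.2656 = [0.0373 + 0.0629] / 0.2656 = 0.3773 which rounds to 0.38
N(d₁) = N(0.38) = 0.6480
Δ_put = N(d₁) − 1 = 0.6480 − 1 = -0.3520

-0.3520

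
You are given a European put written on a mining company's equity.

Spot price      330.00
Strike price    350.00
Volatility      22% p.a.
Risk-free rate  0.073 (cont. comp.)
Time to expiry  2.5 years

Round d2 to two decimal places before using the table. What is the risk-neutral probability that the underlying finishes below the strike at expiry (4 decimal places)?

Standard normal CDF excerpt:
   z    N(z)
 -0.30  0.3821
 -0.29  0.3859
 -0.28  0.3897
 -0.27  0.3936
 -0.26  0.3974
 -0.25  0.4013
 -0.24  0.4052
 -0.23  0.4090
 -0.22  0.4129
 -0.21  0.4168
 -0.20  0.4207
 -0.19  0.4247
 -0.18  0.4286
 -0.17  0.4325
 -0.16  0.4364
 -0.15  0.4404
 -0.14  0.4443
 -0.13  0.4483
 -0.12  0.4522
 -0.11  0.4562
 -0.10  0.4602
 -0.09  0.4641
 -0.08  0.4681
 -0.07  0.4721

σ√T = 0.22 × 1.5811 = 0.3479
d₁ = [ln(330/350) + (0.073 + 0.22²/2)·2.5] / 0.3479 = [-0.0588 + 0.2430] / 0.3479 = 0.5294 → 0.53
d₂ = d₁ − σ√T = 0.5294 − 0.3479 = 0.1816 → 0.18
Pr(exercise) under Q = N(−d₂) = N(-0.18) = 0.4286

0.4286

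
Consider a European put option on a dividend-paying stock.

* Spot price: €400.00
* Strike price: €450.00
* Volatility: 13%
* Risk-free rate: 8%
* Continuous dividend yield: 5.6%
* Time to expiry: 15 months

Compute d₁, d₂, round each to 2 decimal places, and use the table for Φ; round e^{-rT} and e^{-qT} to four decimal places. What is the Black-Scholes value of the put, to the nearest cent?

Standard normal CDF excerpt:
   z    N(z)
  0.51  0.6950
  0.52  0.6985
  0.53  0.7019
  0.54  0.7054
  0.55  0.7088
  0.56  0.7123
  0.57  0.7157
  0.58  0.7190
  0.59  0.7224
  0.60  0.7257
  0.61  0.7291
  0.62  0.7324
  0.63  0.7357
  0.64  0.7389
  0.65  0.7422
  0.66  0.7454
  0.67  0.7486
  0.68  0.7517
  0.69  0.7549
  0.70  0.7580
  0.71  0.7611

€44.28

T = 1.25;  σ√T = 0.1453
d₁ = [ln(400/450) + (0.08 − 0.056 + 0.13²/2)·1.25] / 0.1453 = [-0.1178 + 0.0406] / 0.1453 = -0.5313 which rounds to -0.53
d₂ = d₁ − σ√T = -0.5313 − 0.1453 = -0.6766 which rounds to -0.68
exp(−qT) = exp(−0.056·1.25) = 0.9324;  exp(−rT) = exp(−0.08·1.25) = 0.9048
P = 450·0.9048·N(0.68) − 400·0.9324·N(0.53) = 450·0.9048·0.7517 − 400·0.9324·0.7019 = 306.0622 − 261.7806 = 44.2815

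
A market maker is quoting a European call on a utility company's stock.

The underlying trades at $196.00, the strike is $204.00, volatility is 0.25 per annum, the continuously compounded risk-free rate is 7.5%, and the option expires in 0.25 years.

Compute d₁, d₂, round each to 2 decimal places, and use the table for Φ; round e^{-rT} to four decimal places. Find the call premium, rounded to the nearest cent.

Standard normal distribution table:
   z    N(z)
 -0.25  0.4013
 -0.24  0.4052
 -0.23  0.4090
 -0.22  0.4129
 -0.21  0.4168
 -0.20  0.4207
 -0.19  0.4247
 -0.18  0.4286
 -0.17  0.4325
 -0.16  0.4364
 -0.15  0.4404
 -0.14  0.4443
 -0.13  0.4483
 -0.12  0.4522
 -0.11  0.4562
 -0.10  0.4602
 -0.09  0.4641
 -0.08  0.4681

σ√T = 0.25 × 0.5000 = 0.1250
d₁ = [ln(196/204) + (0.075 + ½·0.25²)·0.25] / (σ√T) = (-0.0400 + 0.0266) / 0.1250 = -0.1075 ≈ -0.11
d₂ = -0.1075 − 0.1250 = -0.2325 ≈ -0.23
e^(−rT) = e^(−0.075·0.25) = 0.9814
N(d₁) = N(-0.11) = 0.4562;  N(d₂) = N(-0.23) = 0.4090
C = 196·0.4562 − 204·0.9814·0.4090 = 89.4152 − 81.8841 = 7.5311

$7.53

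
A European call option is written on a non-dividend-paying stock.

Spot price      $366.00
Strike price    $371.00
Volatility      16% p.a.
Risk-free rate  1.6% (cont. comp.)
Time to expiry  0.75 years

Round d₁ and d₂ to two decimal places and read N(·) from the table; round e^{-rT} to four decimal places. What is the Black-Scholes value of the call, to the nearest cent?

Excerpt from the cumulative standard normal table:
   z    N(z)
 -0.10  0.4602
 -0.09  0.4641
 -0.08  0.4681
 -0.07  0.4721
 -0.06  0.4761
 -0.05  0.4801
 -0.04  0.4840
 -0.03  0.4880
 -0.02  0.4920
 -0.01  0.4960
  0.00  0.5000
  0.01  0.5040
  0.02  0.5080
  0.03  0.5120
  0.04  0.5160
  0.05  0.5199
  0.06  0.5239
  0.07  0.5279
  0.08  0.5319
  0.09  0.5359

T = 0.75;  σ√T = 0.1386
d₁ = [ln(366/371) + (0.016 + 0.16²/2)·0.75] / 0.1386 = [-0.0136 + 0.0216] / 0.1386 = 0.0580 ≈ 0.06
d₂ = d₁ − σ√T = 0.0580 − 0.1386 = -0.0806 ≈ -0.08
e^(−rT) = e^(−0.016·0.75) = 0.9881
N(d₁) = N(0.06) = 0.5239;  N(d₂) = N(-0.08) = 0.4681
C = 366·0.5239 − 371·0.9881·0.4681 = 191.7474 − 171.5985 = 20.1489

$20.15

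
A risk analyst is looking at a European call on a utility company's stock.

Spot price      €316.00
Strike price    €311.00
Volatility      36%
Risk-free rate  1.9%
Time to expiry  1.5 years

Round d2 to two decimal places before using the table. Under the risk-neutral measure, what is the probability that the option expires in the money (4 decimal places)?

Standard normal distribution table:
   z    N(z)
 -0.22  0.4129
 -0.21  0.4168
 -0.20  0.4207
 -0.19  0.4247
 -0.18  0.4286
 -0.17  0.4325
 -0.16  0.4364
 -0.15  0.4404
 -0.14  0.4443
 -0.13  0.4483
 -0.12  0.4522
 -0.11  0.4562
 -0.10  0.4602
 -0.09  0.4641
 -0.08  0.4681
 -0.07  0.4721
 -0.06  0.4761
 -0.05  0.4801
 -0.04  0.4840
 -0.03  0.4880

0.4522

σ√T = 0.36·√1.5 = 0.4409
d₁ = [ln(316/311) + (0.019 + ½·0.36²)·1.5] / (σ√T) = (0.0159 + 0.1257) / 0.4409 = 0.3213 → 0.32
d₂ = 0.3213 − 0.4409 = -0.1196 → -0.12
Risk-neutral Pr[S_T > K] = N(d₂) = N(-0.12) = 0.4522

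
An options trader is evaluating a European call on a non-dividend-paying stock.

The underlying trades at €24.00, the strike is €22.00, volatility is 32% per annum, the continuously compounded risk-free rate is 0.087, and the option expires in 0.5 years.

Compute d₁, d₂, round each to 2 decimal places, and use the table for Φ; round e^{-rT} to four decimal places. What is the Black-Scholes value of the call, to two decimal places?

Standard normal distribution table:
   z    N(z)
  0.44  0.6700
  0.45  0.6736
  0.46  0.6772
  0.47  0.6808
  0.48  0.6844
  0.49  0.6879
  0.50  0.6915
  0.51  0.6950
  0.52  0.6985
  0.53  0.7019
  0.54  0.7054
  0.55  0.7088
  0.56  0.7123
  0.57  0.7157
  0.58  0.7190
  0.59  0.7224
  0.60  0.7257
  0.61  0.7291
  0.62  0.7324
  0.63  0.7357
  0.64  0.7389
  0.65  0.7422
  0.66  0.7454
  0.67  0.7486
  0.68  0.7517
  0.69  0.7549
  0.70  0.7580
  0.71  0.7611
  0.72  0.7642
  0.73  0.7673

σ√T = 0.32·√0.5 = 0.2263
d₁ = [ln(24/22) + (0.087 + 0.32²/2)·0.5] / 0.2263 = [0.0870 + 0.0691] / 0.2263 = 0.6899 ⇒ 0.69
d₂ = d₁ − σ√T = 0.6899 − 0.2263 = 0.4636 ⇒ 0.46
e^(−rT) = e^(−0.087·0.5) = 0.9574
C = 24·N(0.69) − 22·0.9574·N(0.46) = 24·0.7549 − 22·0.9574·0.6772 = 18.1176 − 14.2637 = 3.8539

€3.85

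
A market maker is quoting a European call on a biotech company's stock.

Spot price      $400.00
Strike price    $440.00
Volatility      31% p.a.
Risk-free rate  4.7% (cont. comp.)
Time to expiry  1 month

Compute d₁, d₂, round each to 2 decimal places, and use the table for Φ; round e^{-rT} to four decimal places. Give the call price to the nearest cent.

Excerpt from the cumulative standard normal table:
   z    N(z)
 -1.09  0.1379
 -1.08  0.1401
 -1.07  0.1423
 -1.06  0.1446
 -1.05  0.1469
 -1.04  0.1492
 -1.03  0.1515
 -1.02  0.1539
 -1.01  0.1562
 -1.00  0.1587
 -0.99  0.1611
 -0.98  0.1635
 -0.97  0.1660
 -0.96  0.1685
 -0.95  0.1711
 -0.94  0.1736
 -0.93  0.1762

$3.03

σ√T = 0.31 × 0.2887 = 0.0895
d₁ = [ln(400/440) + (0.047 + 0.31²/2)·0.08333] / 0.0895 = [-0.0953 + 0.0079] / 0.0895 = -0.9765 ≈ -0.98
d₂ = d₁ − σ√T = -0.9765 − 0.0895 = -1.0660 ≈ -1.07
e^(−rT) = e^(−0.047·0.08333) = 0.9961
N(d₁) = N(-0.98) = 0.1635;  N(d₂) = N(-1.07) = 0.1423
C = 400·0.1635 − 440·0.9961·0.1423 = 65.4000 − 62.3678 = 3.0322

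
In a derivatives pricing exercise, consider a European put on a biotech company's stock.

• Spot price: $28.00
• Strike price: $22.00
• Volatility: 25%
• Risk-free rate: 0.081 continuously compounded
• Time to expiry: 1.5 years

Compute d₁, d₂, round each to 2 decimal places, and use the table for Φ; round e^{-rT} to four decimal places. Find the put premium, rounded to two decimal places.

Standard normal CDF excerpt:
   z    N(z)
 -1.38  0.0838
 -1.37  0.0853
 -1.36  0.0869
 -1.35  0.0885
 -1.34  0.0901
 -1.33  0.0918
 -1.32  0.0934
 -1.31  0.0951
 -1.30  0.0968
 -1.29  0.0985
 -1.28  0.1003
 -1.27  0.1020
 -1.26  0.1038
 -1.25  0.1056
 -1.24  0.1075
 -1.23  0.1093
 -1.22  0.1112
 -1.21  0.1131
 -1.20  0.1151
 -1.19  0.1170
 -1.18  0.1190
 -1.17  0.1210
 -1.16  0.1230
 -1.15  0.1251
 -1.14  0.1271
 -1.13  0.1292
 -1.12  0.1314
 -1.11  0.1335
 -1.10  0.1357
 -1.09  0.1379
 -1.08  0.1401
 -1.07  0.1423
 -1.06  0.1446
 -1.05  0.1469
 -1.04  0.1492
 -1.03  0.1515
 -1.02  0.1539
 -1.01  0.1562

$0.43

σ√T = 0.25·√1.5 = 0.3062
ln(S/K) + (r + σ²/2)T = ln(28/22) + (0.081 + 0.25²/2)·1.5 = 0.2412 + 0.1684 = 0.4095
d₁ = 0.4095 / 0.3062 = 1.3375 ⇒ 1.34
d₂ = d₁ − σ√T = 1.3375 − 0.3062 = 1.0314 ⇒ 1.03
e^(−rT) = e^(−0.081·1.5) = 0.8856
N(−d₂) = N(-1.03) = 0.1515;  N(−d₁) = N(-1.34) = 0.0901
P = 22·0.8856·0.1515 − 28·0.0901 = 2.9517 − 2.5228 = 0.4289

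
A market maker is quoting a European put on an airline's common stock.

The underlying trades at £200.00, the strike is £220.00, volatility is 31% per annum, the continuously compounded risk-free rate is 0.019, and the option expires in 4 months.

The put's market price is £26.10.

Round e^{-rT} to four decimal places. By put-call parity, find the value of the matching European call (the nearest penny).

e^(−rT) = e^(−0.019·0.3333) = 0.9937
Put-call parity: C − P = S − K·e^(−rT) = 200 − 220·0.9937 = 200 − 218.6140 = -18.6140
C = P + (C − P) = 26.10 + (-18.6140) = 7.4860

£7.49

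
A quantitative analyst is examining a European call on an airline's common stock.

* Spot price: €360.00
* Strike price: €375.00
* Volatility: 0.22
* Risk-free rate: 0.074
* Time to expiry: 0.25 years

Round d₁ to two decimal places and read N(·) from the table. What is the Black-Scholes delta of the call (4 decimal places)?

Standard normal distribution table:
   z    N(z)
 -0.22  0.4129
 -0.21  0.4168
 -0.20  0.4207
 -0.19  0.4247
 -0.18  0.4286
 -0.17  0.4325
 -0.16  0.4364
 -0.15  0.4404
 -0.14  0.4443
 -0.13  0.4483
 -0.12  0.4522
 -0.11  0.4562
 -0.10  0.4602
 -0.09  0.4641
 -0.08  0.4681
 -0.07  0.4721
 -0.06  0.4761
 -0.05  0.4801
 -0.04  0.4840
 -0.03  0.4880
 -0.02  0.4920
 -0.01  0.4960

σ√T = 0.22·√0.25 = 0.1100
d₁ = [ln(360/375) + (0.074 + ½·0.22²)·0.25] / (σ√T) = (-0.0408 + 0.0245) / 0.1100 = -0.1479 → -0.15
N(d₁) = N(-0.15) = 0.4404
Δ_call = N(d₁) = 0.4404

0.4404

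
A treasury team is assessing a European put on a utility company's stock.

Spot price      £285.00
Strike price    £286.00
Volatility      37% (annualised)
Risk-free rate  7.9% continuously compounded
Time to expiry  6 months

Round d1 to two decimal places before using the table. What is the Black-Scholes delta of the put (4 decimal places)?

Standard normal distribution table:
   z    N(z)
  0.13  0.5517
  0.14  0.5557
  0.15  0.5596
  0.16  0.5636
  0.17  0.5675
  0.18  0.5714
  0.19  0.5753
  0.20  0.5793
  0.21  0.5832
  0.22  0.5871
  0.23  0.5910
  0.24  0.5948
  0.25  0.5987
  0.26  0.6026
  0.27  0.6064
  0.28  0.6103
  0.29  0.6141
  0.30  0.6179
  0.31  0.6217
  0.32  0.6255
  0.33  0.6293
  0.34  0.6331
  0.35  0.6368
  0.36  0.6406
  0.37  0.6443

T = 0.5;  σ√T = 0.2616
d₁ = [ln(285/286) + (0.079 + 0.37²/2)·0.5] / 0.2616 = [-0.0035 + 0.0737] / 0.2616 = 0.2684 ⇒ 0.27
N(d₁) = N(0.27) = 0.6064
Δ_put = N(d₁) − 1 = 0.6064 − 1 = -0.3936

-0.3936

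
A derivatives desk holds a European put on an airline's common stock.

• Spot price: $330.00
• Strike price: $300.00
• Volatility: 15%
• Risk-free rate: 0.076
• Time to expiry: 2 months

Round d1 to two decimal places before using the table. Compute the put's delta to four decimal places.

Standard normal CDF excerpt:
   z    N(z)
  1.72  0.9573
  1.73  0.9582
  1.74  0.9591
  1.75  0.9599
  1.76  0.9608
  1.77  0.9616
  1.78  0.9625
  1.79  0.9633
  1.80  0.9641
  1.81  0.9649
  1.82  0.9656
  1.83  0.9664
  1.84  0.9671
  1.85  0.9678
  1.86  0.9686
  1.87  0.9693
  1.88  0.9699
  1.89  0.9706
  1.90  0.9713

-0.0367

T = 0.1667;  σ√T = 0.0612
d₁ = [ln(330/300) + (0.076 + 0.15²/2)·0.1667] / 0.0612 = [0.0953 + 0.0145] / 0.0612 = 1.7939 → 1.79
N(d₁) = N(1.79) = 0.9633
Δ_put = N(d₁) − 1 = 0.9633 − 1 = -0.0367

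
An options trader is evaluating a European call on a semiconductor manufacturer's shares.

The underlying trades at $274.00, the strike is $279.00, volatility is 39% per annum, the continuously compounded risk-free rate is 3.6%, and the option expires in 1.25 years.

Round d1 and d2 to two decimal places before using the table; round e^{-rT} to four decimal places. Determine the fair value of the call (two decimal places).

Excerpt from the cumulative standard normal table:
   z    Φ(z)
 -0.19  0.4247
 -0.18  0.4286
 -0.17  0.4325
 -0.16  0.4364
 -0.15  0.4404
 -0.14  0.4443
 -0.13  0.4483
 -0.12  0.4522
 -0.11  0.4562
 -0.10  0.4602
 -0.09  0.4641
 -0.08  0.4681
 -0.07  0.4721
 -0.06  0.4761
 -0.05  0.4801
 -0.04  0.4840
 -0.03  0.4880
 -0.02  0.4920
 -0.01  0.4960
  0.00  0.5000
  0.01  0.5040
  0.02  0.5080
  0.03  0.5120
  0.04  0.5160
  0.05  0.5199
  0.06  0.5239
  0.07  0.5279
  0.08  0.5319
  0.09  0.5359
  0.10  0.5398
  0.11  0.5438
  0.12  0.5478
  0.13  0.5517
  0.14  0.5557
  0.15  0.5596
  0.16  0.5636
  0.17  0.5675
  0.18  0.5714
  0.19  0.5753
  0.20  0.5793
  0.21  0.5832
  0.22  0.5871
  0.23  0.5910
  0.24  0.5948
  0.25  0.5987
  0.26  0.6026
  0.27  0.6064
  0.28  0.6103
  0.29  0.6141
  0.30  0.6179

T = 1.25;  σ√T = 0.4360
d₁ = [ln(274/279) + (0.036 + ½·0.39²)·1.25] / (σ√T) = (-0.0181 + 0.1401) / 0.4360 = 0.2797 ⇒ 0.28
d₂ = 0.2797 − 0.4360 = -0.1563 ⇒ -0.16
exp(−rT) = exp(−0.036·1.25) = 0.9560
N(d₁) = N(0.28) = 0.6103;  N(d₂) = N(-0.16) = 0.4364
C = 274·0.6103 − 279·0.9560·0.4364 = 167.2222 − 116.3984 = 50.8238

$50.82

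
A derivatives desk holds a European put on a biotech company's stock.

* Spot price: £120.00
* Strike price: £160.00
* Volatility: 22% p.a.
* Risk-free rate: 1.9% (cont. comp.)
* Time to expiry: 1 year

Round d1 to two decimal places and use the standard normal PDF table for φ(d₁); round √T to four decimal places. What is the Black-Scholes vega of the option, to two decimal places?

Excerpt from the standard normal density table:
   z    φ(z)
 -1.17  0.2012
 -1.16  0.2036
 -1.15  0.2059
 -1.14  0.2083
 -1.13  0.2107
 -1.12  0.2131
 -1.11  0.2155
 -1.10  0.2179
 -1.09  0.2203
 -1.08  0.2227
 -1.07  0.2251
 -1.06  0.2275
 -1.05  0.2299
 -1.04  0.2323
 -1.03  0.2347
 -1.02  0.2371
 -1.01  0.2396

σ√T = 0.22 × 1.0000 = 0.2200
ln(S/K) + (r + σ²/2)T = ln(120/160) + (0.019 + 0.22²/2)·1 = -0.2877 + 0.0432 = -0.2445
d₁ = -0.2445 / 0.2200 = -1.1113 ⇒ -1.11
√T = √1 = 1.0000
φ(d₁) = φ(-1.11) = 0.2155
vega = S·φ(d₁)·√T = 120·0.2155·1.0000 = 25.8600
(The call has the same vega.)

25.86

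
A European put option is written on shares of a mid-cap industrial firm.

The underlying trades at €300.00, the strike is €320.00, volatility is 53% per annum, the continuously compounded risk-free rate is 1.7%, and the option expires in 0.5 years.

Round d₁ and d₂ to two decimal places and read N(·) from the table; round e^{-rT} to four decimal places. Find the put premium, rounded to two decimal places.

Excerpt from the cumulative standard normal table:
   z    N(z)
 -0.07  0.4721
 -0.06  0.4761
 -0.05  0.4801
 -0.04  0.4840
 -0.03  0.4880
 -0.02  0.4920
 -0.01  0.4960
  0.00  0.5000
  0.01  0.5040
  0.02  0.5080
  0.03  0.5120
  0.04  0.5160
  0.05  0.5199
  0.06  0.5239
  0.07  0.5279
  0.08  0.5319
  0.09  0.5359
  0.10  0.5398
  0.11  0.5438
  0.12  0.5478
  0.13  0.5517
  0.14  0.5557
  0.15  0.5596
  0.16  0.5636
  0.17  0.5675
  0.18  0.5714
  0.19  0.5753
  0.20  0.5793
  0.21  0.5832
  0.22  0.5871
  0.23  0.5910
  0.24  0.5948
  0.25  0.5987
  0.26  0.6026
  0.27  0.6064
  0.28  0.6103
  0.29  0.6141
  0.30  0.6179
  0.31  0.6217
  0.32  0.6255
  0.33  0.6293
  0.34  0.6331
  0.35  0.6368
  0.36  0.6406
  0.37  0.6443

σ√T = 0.53 × 0.7071 = 0.3748
d₁ = [ln(300/320) + (0.017 + ½·0.53²)·0.5] / (σ√T) = (-0.0645 + 0.0787) / 0.3748 = 0.0379 → 0.04
d₂ = 0.0379 − 0.3748 = -0.3369 → -0.34
exp(−rT) = exp(−0.017·0.5) = 0.9915
N(−d₂) = N(0.34) = 0.6331;  N(−d₁) = N(-0.04) = 0.4840
P = 320·0.9915·0.6331 − 300·0.4840 = 200.8700 − 145.2000 = 55.6700

€55.67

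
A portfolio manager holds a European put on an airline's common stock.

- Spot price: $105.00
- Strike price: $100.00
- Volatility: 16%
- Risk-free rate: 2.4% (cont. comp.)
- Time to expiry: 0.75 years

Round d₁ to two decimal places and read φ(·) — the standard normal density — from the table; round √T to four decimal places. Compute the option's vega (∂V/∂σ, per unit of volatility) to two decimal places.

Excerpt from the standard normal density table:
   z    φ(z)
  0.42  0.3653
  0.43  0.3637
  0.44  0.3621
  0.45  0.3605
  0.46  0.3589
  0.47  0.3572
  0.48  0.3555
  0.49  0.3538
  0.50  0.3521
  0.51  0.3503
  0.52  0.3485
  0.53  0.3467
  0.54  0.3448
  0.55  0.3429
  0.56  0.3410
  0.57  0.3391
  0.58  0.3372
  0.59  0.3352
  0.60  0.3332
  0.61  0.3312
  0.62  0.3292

σ√T = 0.16 × 0.8660 = 0.1386
ln(S/K) + (r + σ²/2)T = ln(105/100) + (0.024 + 0.16²/2)·0.75 = 0.0488 + 0.0276 = 0.0764
d₁ = 0.0764 / 0.1386 = 0.5513 ≈ 0.55
√T = √0.75 = 0.8660
φ(d₁) = φ(0.55) = 0.3429
vega = S·φ(d₁)·√T = 105·0.3429·0.8660 = 31.1799
(Call and put vega coincide under Black-Scholes.)

31.18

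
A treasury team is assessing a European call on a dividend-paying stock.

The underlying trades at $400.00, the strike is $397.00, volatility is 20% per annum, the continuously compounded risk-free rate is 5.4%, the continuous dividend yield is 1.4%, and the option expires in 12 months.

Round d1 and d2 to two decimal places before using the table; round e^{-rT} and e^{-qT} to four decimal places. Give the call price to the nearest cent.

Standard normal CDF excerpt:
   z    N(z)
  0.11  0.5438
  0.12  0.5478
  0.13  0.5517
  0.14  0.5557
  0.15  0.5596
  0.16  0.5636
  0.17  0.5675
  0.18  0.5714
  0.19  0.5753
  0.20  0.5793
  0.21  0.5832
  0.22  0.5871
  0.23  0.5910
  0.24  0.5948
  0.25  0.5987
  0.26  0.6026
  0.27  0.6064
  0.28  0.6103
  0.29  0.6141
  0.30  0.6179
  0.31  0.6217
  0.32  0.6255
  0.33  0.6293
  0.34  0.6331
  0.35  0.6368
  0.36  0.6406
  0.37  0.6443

σ√T = 0.2 × 1.0000 = 0.2000
d₁ = [ln(400/397) + (0.054 − 0.014 + ½·0.2²)·1] / (σ√T) = (0.0075 + 0.0600) / 0.2000 = 0.3376 → 0.34
d₂ = 0.3376 − 0.2000 = 0.1376 → 0.14
e^(−qT) = e^(−0.014·1) = 0.9861;  e^(−rT) = e^(−0.054·1) = 0.9474
N(d₁) = N(0.34) = 0.6331;  N(d₂) = N(0.14) = 0.5557
C = 400·0.9861·0.6331 − 397·0.9474·0.5557 = 249.7200 − 209.0087 = 40.7113

$40.71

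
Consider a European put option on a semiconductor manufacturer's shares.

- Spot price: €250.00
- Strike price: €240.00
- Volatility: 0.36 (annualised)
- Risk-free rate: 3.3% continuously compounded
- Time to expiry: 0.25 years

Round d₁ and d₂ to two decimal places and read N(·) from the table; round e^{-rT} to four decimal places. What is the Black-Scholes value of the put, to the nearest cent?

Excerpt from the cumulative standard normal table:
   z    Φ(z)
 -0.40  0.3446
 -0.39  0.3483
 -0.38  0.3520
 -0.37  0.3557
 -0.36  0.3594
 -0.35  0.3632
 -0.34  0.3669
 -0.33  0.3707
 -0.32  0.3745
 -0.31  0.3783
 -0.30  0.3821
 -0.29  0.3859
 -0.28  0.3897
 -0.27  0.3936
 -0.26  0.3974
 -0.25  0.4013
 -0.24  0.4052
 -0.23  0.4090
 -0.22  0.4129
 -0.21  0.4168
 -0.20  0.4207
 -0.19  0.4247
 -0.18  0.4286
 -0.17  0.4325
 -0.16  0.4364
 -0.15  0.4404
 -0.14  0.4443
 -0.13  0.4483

T = 0.25;  σ√T = 0.1800
ln(S/K) + (r + σ²/2)T = ln(250/240) + (0.033 + 0.36²/2)·0.25 = 0.0408 + 0.0244 = 0.0653
d₁ = 0.0653 / 0.1800 = 0.3626 ≈ 0.36
d₂ = d₁ − σ√T = 0.3626 − 0.1800 = 0.1826 ≈ 0.18
e^(−rT) = e^(−0.033·0.25) = 0.9918
P = 240·0.9918·N(-0.18) − 250·N(-0.36) = 240·0.9918·0.4286 − 250·0.3594 = 102.0205 − 89.8500 = 12.1705

€12.17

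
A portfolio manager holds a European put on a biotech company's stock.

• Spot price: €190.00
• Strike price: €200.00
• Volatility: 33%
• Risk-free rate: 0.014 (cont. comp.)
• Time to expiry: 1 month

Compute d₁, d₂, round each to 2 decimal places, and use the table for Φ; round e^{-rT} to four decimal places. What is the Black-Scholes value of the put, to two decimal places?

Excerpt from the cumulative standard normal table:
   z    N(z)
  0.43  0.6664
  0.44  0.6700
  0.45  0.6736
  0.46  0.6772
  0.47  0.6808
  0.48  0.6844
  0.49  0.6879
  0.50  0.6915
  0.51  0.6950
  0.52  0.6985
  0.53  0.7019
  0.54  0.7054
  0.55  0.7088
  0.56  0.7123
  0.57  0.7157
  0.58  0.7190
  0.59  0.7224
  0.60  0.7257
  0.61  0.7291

€12.93

T = 0.08333;  σ√T = 0.0953
d₁ = [ln(190/200) + (0.014 + 0.33²/2)·0.08333] / 0.0953 = [-0.0513 + 0.0057] / 0.0953 = -0.4786 which rounds to -0.48
d₂ = d₁ − σ√T = -0.4786 − 0.0953 = -0.5738 which rounds to -0.57
exp(−rT) = exp(−0.014·0.08333) = 0.9988
N(−d₂) = N(0.57) = 0.7157;  N(−d₁) = N(0.48) = 0.6844
P = 200·0.9988·0.7157 − 190·0.6844 = 142.9682 − 130.0360 = 12.9322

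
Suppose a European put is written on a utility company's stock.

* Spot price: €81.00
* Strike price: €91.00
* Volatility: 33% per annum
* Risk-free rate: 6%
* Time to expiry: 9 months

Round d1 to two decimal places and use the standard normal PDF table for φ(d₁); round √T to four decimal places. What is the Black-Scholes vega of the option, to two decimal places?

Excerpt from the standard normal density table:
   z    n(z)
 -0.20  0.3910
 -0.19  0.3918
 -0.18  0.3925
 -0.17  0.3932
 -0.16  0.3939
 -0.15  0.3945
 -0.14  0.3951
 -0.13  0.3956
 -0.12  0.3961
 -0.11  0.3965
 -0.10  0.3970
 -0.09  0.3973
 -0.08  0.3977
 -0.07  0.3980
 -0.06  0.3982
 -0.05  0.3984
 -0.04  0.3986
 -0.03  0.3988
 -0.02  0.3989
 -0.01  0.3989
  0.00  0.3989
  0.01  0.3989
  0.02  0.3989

27.81

σ√T = 0.33 × 0.8660 = 0.2858
d₁ = [ln(81/91) + (0.06 + 0.33²/2)·0.75] / 0.2858 = [-0.1164 + 0.0858] / 0.2858 = -0.1070 → -0.11
√T = √0.75 = 0.8660
φ(d₁) = φ(-0.11) = 0.3965
vega = S·φ(d₁)·√T = 81·0.3965·0.8660 = 27.8129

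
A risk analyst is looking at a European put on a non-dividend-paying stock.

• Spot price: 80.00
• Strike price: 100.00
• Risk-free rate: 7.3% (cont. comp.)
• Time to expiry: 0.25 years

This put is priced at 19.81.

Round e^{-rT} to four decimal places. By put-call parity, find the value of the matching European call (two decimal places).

e^(−rT) = e^(−0.073·0.25) = 0.9819
Put-call parity: C − P = S − K·e^(−rT) = 80 − 100·0.9819 = 80 − 98.1900 = -18.1900
C = P + (C − P) = 19.81 + (-18.1900) = 1.6200

1.62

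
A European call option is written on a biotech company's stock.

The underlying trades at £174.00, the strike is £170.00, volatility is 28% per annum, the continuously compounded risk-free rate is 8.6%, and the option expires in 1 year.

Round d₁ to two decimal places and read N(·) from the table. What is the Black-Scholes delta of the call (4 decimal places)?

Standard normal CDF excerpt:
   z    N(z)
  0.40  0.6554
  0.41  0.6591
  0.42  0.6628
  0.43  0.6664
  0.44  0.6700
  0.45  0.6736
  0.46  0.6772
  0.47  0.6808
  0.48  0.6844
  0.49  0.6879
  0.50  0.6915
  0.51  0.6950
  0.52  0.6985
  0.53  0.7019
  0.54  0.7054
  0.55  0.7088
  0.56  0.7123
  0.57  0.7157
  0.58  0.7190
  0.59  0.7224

σ√T = 0.28 × 1.0000 = 0.2800
d₁ = [ln(174/170) + (0.086 + 0.28²/2)·1] / 0.2800 = [0.0233 + 0.1252] / 0.2800 = 0.5302 which rounds to 0.53
N(d₁) = N(0.53) = 0.7019
Δ_call = N(d₁) = 0.7019

0.7019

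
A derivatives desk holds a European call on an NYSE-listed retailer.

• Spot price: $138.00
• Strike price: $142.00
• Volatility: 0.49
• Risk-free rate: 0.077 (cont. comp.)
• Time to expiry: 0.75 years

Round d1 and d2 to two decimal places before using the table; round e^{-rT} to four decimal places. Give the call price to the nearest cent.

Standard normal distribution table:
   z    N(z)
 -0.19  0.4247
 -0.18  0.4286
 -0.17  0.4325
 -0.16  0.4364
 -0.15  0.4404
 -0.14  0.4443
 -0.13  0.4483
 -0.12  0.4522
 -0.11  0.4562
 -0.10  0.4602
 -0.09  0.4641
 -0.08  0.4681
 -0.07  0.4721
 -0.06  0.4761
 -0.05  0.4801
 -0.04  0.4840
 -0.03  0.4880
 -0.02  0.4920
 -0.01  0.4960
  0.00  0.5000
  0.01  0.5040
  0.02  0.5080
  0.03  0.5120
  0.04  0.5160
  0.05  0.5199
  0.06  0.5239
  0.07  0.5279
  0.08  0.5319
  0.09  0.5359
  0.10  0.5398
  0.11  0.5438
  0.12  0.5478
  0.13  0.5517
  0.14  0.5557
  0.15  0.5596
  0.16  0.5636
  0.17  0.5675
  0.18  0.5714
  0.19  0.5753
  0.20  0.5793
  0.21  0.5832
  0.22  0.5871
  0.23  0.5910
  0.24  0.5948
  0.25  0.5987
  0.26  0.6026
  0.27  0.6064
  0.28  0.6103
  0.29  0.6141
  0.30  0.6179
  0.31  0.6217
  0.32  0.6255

σ√T = 0.49 × 0.8660 = 0.4244
d₁ = [ln(138/142) + (0.077 + ½·0.49²)·0.75] / (σ√T) = (-0.0286 + 0.1478) / 0.4244 = 0.2809 ≈ 0.28
d₂ = 0.2809 − 0.4244 = -0.1434 ≈ -0.14
exp(−rT) = exp(−0.077·0.75) = 0.9439
C = 138·N(0.28) − 142·0.9439·N(-0.14) = 138·0.6103 − 142·0.9439·0.4443 = 84.2214 − 59.5512 = 24.6702

$24.67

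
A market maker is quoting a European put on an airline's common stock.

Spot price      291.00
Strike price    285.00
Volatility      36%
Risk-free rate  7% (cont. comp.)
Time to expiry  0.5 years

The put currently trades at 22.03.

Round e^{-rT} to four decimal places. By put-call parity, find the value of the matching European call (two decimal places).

37.83

e^(−rT) = e^(−0.07·0.5) = 0.9656
Put-call parity: C − P = S − K·e^(−rT) = 291 − 285·0.9656 = 291 − 275.1960 = 15.8040
C = P + (C − P) = 22.03 + (15.8040) = 37.8340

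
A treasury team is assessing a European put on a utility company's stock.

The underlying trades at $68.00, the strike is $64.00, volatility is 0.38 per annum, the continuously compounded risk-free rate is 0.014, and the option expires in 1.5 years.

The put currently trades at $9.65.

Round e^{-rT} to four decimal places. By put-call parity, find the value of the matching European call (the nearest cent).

e^(−rT) = e^(−0.014·1.5) = 0.9792
Put-call parity: C − P = S − K·e^(−rT) = 68 − 64·0.9792 = 68 − 62.6688 = 5.3312
C = P + (C − P) = 9.65 + (5.3312) = 14.9812

$14.98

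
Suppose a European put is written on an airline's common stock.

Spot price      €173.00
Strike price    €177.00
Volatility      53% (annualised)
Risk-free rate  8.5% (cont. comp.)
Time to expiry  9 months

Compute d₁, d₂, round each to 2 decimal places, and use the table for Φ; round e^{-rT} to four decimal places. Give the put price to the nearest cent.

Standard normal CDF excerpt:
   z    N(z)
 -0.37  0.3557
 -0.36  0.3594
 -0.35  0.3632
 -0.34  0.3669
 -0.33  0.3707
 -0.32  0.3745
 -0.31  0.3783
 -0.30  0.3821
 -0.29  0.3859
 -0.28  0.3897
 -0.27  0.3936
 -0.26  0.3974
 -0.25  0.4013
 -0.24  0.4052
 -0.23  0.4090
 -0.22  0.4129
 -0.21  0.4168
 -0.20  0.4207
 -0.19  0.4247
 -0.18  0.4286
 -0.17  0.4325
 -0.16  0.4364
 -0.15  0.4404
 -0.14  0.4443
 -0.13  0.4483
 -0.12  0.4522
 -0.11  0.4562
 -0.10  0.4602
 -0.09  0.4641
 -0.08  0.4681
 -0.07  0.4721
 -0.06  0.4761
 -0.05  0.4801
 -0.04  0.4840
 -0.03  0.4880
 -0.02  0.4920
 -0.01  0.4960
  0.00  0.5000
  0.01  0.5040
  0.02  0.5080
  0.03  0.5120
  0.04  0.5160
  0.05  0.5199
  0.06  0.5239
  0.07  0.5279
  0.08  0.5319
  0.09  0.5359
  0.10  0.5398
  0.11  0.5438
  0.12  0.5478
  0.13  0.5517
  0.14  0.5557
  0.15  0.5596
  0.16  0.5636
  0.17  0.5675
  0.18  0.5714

σ√T = 0.53·√0.75 = 0.4590
d₁ = [ln(173/177) + (0.085 + ½·0.53²)·0.75] / (σ√T) = (-0.0229 + 0.1691) / 0.4590 = 0.3186 ≈ 0.32
d₂ = 0.3186 − 0.4590 = -0.1404 ≈ -0.14
e^(−rT) = e^(−0.085·0.75) = 0.9382
N(−d₂) = N(0.14) = 0.5557;  N(−d₁) = N(-0.32) = 0.3745
P = 177·0.9382·0.5557 − 173·0.3745 = 92.2803 − 64.7885 = 27.4918

€27.49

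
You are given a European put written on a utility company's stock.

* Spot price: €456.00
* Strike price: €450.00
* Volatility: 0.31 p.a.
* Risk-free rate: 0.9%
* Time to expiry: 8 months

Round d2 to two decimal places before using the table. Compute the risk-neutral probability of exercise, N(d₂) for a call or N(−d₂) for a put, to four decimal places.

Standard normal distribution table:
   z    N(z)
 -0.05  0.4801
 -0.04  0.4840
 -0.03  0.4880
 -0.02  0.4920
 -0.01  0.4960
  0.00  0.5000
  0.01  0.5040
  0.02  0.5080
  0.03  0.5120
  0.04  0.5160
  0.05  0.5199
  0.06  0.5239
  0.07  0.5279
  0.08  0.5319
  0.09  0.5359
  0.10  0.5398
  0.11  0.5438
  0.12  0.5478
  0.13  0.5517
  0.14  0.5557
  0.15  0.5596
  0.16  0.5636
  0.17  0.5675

0.5199

σ√T = 0.31 × 0.8165 = 0.2531
d₁ = [ln(456/450) + (0.009 + ½·0.31²)·0.6667] / (σ√T) = (0.0132 + 0.0380) / 0.2531 = 0.2026 → 0.20
d₂ = 0.2026 − 0.2531 = -0.0505 → -0.05
Risk-neutral Pr[S_T < K] = N(−d₂) = N(0.05) = 0.5199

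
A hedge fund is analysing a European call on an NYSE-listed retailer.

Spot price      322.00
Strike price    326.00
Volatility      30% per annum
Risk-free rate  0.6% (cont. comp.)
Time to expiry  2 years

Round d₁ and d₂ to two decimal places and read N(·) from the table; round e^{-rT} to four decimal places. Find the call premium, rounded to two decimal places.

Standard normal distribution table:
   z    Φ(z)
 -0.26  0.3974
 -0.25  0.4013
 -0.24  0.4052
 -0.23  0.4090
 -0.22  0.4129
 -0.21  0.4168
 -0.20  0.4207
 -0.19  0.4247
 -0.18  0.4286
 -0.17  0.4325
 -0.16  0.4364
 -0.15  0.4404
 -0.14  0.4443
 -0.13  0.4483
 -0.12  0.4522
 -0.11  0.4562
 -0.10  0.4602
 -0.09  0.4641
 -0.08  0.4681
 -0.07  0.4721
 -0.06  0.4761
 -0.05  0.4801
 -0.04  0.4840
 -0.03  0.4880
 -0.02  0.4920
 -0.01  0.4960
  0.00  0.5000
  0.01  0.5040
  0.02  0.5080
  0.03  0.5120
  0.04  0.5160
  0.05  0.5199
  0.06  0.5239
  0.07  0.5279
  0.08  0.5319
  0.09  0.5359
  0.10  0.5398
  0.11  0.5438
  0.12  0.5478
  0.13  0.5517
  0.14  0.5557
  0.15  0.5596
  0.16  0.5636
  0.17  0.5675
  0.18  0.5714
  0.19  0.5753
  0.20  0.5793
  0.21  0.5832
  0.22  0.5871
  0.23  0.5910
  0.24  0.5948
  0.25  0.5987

σ√T = 0.3 × 1.4142 = 0.4243
d₁ = [ln(322/326) + (0.006 + 0.3²/2)·2] / 0.4243 = [-0.0123 + 0.1020] / 0.4243 = 0.2113 ≈ 0.21
d₂ = d₁ − σ√T = 0.2113 − 0.4243 = -0.2129 ≈ -0.21
e^(−rT) = e^(−0.006·2) = 0.9881
N(d₁) = N(0.21) = 0.5832;  N(d₂) = N(-0.21) = 0.4168
C = 322·0.5832 − 326·0.9881·0.4168 = 187.7904 − 134.2599 = 53.5305

53.53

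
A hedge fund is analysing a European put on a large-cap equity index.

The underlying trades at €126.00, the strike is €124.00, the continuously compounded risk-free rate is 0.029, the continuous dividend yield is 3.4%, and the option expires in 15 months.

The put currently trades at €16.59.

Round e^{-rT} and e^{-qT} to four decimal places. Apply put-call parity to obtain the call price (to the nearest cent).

exp(−qT) = exp(−0.034·1.25) = 0.9584;  exp(−rT) = exp(−0.029·1.25) = 0.9644
Put-call parity: C − P = S·e^(−qT) − K·e^(−rT) = 126·0.9584 − 124·0.9644 = 120.7584 − 119.5856 = 1.1728
C = P + (C − P) = 16.59 + (1.1728) = 17.7628

€17.76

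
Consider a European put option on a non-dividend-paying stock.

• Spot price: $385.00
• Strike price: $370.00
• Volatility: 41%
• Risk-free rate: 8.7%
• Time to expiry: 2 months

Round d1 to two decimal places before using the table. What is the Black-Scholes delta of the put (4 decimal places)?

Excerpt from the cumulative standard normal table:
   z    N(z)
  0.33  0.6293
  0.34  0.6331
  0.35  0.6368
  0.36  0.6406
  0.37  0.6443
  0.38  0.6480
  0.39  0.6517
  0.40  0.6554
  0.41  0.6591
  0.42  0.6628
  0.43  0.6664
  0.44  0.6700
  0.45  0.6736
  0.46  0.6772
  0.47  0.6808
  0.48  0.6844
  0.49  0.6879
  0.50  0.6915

-0.3409

T = 0.1667;  σ√T = 0.1674
d₁ = [ln(385/370) + (0.087 + ½·0.41²)·0.1667] / (σ√T) = (0.0397 + 0.0285) / 0.1674 = 0.4077 → 0.41
N(d₁) = N(0.41) = 0.6591
Δ_put = N(d₁) − 1 = 0.6591 − 1 = -0.3409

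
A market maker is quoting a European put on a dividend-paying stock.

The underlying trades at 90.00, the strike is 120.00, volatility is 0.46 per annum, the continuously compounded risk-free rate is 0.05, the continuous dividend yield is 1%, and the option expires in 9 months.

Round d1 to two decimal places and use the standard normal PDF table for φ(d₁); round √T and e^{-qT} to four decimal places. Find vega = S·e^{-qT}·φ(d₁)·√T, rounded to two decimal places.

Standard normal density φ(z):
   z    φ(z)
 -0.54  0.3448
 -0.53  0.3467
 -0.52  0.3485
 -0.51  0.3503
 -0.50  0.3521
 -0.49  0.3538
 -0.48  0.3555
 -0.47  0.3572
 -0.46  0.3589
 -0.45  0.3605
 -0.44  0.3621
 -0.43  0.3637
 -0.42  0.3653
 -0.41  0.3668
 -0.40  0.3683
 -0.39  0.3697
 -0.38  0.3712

27.89

σ√T = 0.46 × 0.8660 = 0.3984
d₁ = [ln(90/120) + (0.05 − 0.01 + ½·0.46²)·0.75] / (σ√T) = (-0.2877 + 0.1094) / 0.3984 = -0.4477 → -0.45
√T = √0.75 = 0.8660
φ(d₁) = φ(-0.45) = 0.3605
e^(−qT) = e^(−0.01·0.75) = 0.9925
vega = S·e^(−qT)·φ(d₁)·√T = 90·0.9925·0.3605·0.8660 = 27.8866
(Vega is the same for a European call and put with the same parameters.)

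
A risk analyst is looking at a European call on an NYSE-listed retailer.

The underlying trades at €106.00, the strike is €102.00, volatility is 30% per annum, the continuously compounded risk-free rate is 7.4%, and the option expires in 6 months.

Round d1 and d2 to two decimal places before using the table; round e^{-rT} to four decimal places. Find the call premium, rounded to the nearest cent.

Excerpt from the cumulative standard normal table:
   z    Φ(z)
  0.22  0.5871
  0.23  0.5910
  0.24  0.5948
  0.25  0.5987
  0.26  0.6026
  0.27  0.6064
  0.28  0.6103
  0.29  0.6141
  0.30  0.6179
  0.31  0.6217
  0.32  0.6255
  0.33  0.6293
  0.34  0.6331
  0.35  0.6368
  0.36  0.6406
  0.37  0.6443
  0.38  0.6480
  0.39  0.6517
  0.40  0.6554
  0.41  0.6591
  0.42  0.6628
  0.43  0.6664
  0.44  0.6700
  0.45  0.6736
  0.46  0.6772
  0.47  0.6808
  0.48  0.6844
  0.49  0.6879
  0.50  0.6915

T = 0.5;  σ√T = 0.2121
d₁ = [ln(106/102) + (0.074 + 0.3²/2)·0.5] / 0.2121 = [0.0385 + 0.0595] / 0.2121 = 0.4618 ≈ 0.46
d₂ = d₁ − σ√T = 0.4618 − 0.2121 = 0.2497 ≈ 0.25
exp(−rT) = exp(−0.074·0.5) = 0.9637
C = 106·N(0.46) − 102·0.9637·N(0.25) = 106·0.6772 − 102·0.9637·0.5987 = 71.7832 − 58.8507 = 12.9325

€12.93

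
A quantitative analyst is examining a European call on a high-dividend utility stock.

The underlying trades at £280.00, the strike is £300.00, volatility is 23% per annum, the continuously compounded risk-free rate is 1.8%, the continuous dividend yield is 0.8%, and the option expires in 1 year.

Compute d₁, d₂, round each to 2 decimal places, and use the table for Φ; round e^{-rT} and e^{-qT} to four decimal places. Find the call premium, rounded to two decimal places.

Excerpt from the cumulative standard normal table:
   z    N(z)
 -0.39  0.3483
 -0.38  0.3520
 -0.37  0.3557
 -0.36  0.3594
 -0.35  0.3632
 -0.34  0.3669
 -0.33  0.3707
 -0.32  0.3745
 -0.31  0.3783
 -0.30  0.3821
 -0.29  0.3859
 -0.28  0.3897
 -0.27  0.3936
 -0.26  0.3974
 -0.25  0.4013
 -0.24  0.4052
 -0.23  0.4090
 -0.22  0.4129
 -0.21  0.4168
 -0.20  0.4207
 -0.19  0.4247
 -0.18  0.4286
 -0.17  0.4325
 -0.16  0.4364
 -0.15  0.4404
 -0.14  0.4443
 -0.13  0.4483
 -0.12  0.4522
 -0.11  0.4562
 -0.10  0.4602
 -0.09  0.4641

£18.60

T = 1;  σ√T = 0.2300
d₁ = [ln(280/300) + (0.018 − 0.008 + ½·0.23²)·1] / (σ√T) = (-0.0690 + 0.0364) / 0.2300 = -0.1415 which rounds to -0.14
d₂ = -0.1415 − 0.2300 = -0.3715 which rounds to -0.37
exp(−qT) = exp(−0.008·1) = 0.9920;  exp(−rT) = exp(−0.018·1) = 0.9822
C = 280·0.9920·N(-0.14) − 300·0.9822·N(-0.37) = 280·0.9920·0.4443 − 300·0.9822·0.3557 = 123.4088 − 104.8106 = 18.5982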